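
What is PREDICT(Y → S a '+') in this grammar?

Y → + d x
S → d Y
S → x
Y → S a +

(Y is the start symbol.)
{ 'd', 'x' }

PREDICT(Y → S a '+') = (FIRST(RHS) \ {ε}) ∪ (FOLLOW(Y) if ε ∈ FIRST(RHS), i.e. RHS ⇒* ε)
FIRST(S) = { 'd', 'x' }
FIRST(S a '+') = { 'd', 'x' }
ε ∉ FIRST(S a '+'), so FOLLOW(Y) is not added.
PREDICT(Y → S a '+') = { 'd', 'x' }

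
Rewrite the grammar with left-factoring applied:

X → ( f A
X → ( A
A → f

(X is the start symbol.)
Left-factoring transforms A → αβ₁ | αβ₂ into A → αA' and A' → β₁ | β₂
(α is the longest common prefix among the alternatives). Repeat until
no nonterminal has two alternatives with a common prefix.

Round 1: X has alternatives sharing prefix '('. Introduce X': X → ( X'
  Add: X' → f A
  Add: X' → A

No remaining common prefixes — done.

Resulting grammar:
X → ( X'
X' → f A
X' → A
A → f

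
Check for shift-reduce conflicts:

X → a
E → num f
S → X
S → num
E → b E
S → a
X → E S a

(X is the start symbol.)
Yes — I11: [S → num .] vs [E → num . f]

A shift-reduce conflict occurs when an LR(0) state has both:
  - a complete (reduce) item [A → α .] (dot at the end), and
  - a shift item [B → β . c γ] (dot before a terminal).

Augment with X' → X and build the canonical LR(0) collection (I0 = CLOSURE({[X' → . X]}), then GOTO on every symbol after a dot until no new states appear). It has 13 states:
  I0: { [E → . b E], [E → . num f], [X → . E S a], [X → . a], [X' → . X] }  — shift
  I1: { [E → . b E], [E → . num f], [S → . X], [S → . a], [S → . num], [X → . E S a], [X → . a], [X → E . S a] }  — shift
  I2: { [X' → X .] }  — accept
  I3: { [X → a .] }  — reduce
  I4: { [E → . b E], [E → . num f], [E → b . E] }  — shift
  I5: { [E → num . f] }  — shift
  I6: { [E → num f .] }  — reduce
  I7: { [E → b E .] }  — reduce
  I8: { [X → E S . a] }  — shift
  I9: { [S → X .] }  — reduce
  I10: { [S → a .], [X → a .] }  — 2 reduces
  I11: { [E → num . f], [S → num .] }  — shift, reduce
  I12: { [X → E S a .] }  — reduce

I11 contains reduce item [S → num .] and shift item [E → num . f] — shift-reduce conflict.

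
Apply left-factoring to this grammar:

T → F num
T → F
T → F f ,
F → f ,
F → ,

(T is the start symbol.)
T → F T'
T' → num
T' → ε
T' → f ,
F → f ,
F → ,

Left-factoring transforms A → αβ₁ | αβ₂ into A → αA' and A' → β₁ | β₂
(α is the longest common prefix among the alternatives). Repeat until
no nonterminal has two alternatives with a common prefix.

Round 1: T has alternatives sharing prefix 'F'. Introduce T': T → F T'
  Add: T' → num
  Add: T' → ε
  Add: T' → f ,

No remaining common prefixes — done.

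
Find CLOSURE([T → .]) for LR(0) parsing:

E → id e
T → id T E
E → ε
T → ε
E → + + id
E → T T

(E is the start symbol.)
{ [T → .] }

To compute CLOSURE, for each item [A → α.Bβ] where B is a non-terminal, add [B → .γ] for all productions B → γ; repeat for the newly added items until nothing changes.

Start with: [T → .]
The dot is at the end, so nothing is added.

CLOSURE = { [T → .] }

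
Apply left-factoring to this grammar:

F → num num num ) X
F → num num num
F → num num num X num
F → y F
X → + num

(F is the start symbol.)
F → num num num F'
F' → ) X
F' → ε
F' → X num
F → y F
X → + num

Left-factoring transforms A → αβ₁ | αβ₂ into A → αA' and A' → β₁ | β₂
(α is the longest common prefix among the alternatives). Repeat until
no nonterminal has two alternatives with a common prefix.

Round 1: F has alternatives sharing prefix 'num num num'. Introduce F': F → num num num F'
  Add: F' → ) X
  Add: F' → ε
  Add: F' → X num

No remaining common prefixes — done.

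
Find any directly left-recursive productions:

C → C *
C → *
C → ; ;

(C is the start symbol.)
Yes, C is left-recursive

Direct left recursion occurs when N → N α for some non-terminal N (the right-hand side begins with the left-hand side itself).

C → C *: LEFT RECURSIVE (starts with C)
C → *: starts with '*'
C → ; ;: starts with ';'

The grammar has direct left recursion on: C.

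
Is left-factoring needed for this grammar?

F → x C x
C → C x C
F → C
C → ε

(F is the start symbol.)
Left-factoring is needed when two productions for the same non-terminal
share a common prefix on the right-hand side.

Productions for F:
  F → x C x
  F → C
Productions for C:
  C → C x C
  C → ε

No common prefixes found.

Answer: No, left-factoring is not needed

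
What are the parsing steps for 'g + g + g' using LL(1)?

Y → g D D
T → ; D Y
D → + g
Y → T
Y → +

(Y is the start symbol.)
Stack is shown with the top on the left.

Stack    Input        Action
----------------------------
Y $      g + g + g $  output Y → g D D
g D D $  g + g + g $  match 'g'
D D $    + g + g $    output D → + g
+ g D $  + g + g $    match '+'
g D $    g + g $      match 'g'
D $      + g $        output D → + g
+ g $    + g $        match '+'
g $      g $          match 'g'
$        $            accept

The string is accepted.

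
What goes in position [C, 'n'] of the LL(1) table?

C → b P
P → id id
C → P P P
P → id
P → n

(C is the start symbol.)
To find M[C, 'n'], we find productions for C where 'n' is in the predict set (PREDICT(N → α) = (FIRST(α) \ {ε}) ∪ (FOLLOW(N) if α ⇒* ε)).

Relevant sets:
  FIRST(P) = { 'id', 'n' }

C → b P: PREDICT = { 'b' }
C → P P P: PREDICT = { 'id', 'n' }
  'n' is in predict set, so this production goes in M[C, 'n']

M[C, 'n'] = C → P P P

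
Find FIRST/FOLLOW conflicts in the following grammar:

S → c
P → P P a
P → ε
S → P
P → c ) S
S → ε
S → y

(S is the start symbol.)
Yes. S → c with FOLLOW(S) on { 'c' }; S → P with FOLLOW(S) on { 'a', 'c' }; P → P P a with FOLLOW(P) on { 'a', 'c' }; P → c ')' S with FOLLOW(P) on { 'c' }

A FIRST/FOLLOW conflict occurs when a non-terminal N has a nullable alternative N → β (β ⇒* ε) and another alternative N → α with FIRST(α) ∩ FOLLOW(N) ≠ ∅: on such a lookahead the parser cannot decide between expanding α and letting N vanish via β.

Nullable non-terminals: P, S.
FIRST sets used below: FIRST(P) = { 'a', 'c', ε }

P: nullable alternative(s) P → ε; FOLLOW(P) = { $, 'a', 'c' }
  P → P P a: FIRST \ {ε} = { 'a', 'c' } — overlaps FOLLOW(P) on { 'a', 'c' }: CONFLICT
  P → ε: FIRST \ {ε} = { } — this is the only nullable alternative, skip
  P → c ) S: FIRST \ {ε} = { 'c' } — overlaps FOLLOW(P) on { 'c' }: CONFLICT

S: nullable alternative(s) S → P, S → ε; FOLLOW(S) = { $, 'a', 'c' }
  S → c: FIRST \ {ε} = { 'c' } — overlaps FOLLOW(S) on { 'c' }: CONFLICT
  S → P: FIRST \ {ε} = { 'a', 'c' } — overlaps FOLLOW(S) on { 'a', 'c' }: CONFLICT
  S → ε: FIRST \ {ε} = { } — disjoint from FOLLOW(S)
  S → y: FIRST \ {ε} = { 'y' } — disjoint from FOLLOW(S)

So the grammar has 4 FIRST/FOLLOW conflicts (marked CONFLICT above).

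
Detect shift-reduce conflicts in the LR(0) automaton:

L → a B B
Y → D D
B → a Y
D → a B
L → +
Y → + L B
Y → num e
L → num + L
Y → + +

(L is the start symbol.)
A shift-reduce conflict occurs when an LR(0) state has both:
  - a complete (reduce) item [A → α .] (dot at the end), and
  - a shift item [B → β . c γ] (dot before a terminal).

Augment with L' → L and build the canonical LR(0) collection (I0 = CLOSURE({[L' → . L]}), then GOTO on every symbol after a dot until no new states appear). It has 21 states:
  I0: { [L → . +], [L → . a B B], [L → . num + L], [L' → . L] }  — shift
  I1: { [L → + .] }  — reduce
  I2: { [L' → L .] }  — accept
  I3: { [B → . a Y], [L → a . B B] }  — shift
  I4: { [L → num . + L] }  — shift
  I5: { [L → . +], [L → . a B B], [L → . num + L], [L → num + . L] }  — shift
  I6: { [L → num + L .] }  — reduce
  I7: { [B → . a Y], [L → a B . B] }  — shift
  I8: { [B → a . Y], [D → . a B], [Y → . + +], [Y → . + L B], [Y → . D D], [Y → . num e] }  — shift
  I9: { [L → . +], [L → . a B B], [L → . num + L], [Y → + . +], [Y → + . L B] }  — shift
  I10: { [D → . a B], [Y → D . D] }  — shift
  I11: { [B → a Y .] }  — reduce
  I12: { [B → . a Y], [D → a . B] }  — shift
  I13: { [Y → num . e] }  — shift
  I14: { [Y → num e .] }  — reduce
  I15: { [D → a B .] }  — reduce
  I16: { [Y → D D .] }  — reduce
  I17: { [L → + .], [Y → + + .] }  — 2 reduces
  I18: { [B → . a Y], [Y → + L . B] }  — shift
  I19: { [Y → + L B .] }  — reduce
  I20: { [L → a B B .] }  — reduce

No state contains both a complete item and a shift item.

Answer: No shift-reduce conflicts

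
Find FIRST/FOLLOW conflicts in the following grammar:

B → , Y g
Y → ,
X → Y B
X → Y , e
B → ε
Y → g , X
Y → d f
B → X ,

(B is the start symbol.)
A FIRST/FOLLOW conflict occurs when a non-terminal N has a nullable alternative N → β (β ⇒* ε) and another alternative N → α with FIRST(α) ∩ FOLLOW(N) ≠ ∅: on such a lookahead the parser cannot decide between expanding α and letting N vanish via β.

Nullable non-terminals: B.
FIRST sets used below: FIRST(X) = { ',', 'd', 'g' }

B: nullable alternative(s) B → ε; FOLLOW(B) = { $, ',', 'd', 'g' }
  B → , Y g: FIRST \ {ε} = { ',' } — overlaps FOLLOW(B) on { ',' }: CONFLICT
  B → ε: FIRST \ {ε} = { } — this is the only nullable alternative, skip
  B → X ,: FIRST \ {ε} = { ',', 'd', 'g' } — overlaps FOLLOW(B) on { ',', 'd', 'g' }: CONFLICT

X, Y have no nullable alternative, so no FIRST/FOLLOW check is needed there.

So the grammar has 2 FIRST/FOLLOW conflicts (marked CONFLICT above).

Answer: Yes. B → ',' Y g with FOLLOW(B) on { ',' }; B → X ',' with FOLLOW(B) on { ',', 'd', 'g' }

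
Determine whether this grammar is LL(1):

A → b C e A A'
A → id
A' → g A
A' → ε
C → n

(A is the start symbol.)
Relevant sets:
  FOLLOW(A') = { $, 'g' }

For A:
  PREDICT(A → b C e A A') = { 'b' }
  PREDICT(A → id) = { 'id' }
For A':
  PREDICT(A' → g A) = { 'g' }
  PREDICT(A' → ε) = { $, 'g' }
C has a single production, so nothing to check there.

Conflict found: Predict set conflict for A': { 'g' }
The grammar is NOT LL(1).

Answer: No. Predict set conflict for A': { 'g' }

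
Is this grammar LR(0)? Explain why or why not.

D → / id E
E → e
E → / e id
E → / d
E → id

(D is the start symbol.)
A grammar is LR(0) if no state in the canonical LR(0) collection has:
  - both a shift item (dot before a terminal) and a complete item (shift-reduce conflict), or
  - two or more complete items (reduce-reduce conflict; the accept item [D' → D .] counts as a complete item here).

Augment with D' → D and build the canonical LR(0) collection (I0 = CLOSURE({[D' → . D]}), then GOTO on every symbol after a dot until no new states appear). It has 11 states:
  I0: { [D → . / id E], [D' → . D] }  — shift
  I1: { [D → / . id E] }  — shift
  I2: { [D' → D .] }  — accept
  I3: { [D → / id . E], [E → . / d], [E → . / e id], [E → . e], [E → . id] }  — shift
  I4: { [E → / . d], [E → / . e id] }  — shift
  I5: { [D → / id E .] }  — reduce
  I6: { [E → e .] }  — reduce
  I7: { [E → id .] }  — reduce
  I8: { [E → / d .] }  — reduce
  I9: { [E → / e . id] }  — shift
  I10: { [E → / e id .] }  — reduce

Every state is either a pure shift/goto state or contains exactly one complete item and nothing to shift — no conflicts. The grammar is LR(0).

Answer: Yes, the grammar is LR(0)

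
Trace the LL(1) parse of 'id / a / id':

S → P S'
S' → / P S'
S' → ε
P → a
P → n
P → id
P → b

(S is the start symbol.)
LL(1) parsing maintains a stack (initially the start symbol over $) and the input. At each step: if the stack top is a terminal, match it against the current input token; if it is a non-terminal N, replace it with the RHS of M[N, lookahead] (the unique production whose predict set contains the lookahead).

Stack is shown with the top on the left.

Stack     Input          Action
-------------------------------
S $       id / a / id $  output S → P S'
P S' $    id / a / id $  output P → id
id S' $   id / a / id $  match 'id'
S' $      / a / id $     output S' → / P S'
/ P S' $  / a / id $     match '/'
P S' $    a / id $       output P → a
a S' $    a / id $       match 'a'
S' $      / id $         output S' → / P S'
/ P S' $  / id $         match '/'
P S' $    id $           output P → id
id S' $   id $           match 'id'
S' $      $              output S' → ε
$         $              accept

The string is accepted.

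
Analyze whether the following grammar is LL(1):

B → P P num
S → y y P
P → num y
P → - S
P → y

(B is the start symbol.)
Yes, the grammar is LL(1).

A grammar is LL(1) if for each non-terminal N with multiple productions, the predict sets of those productions are pairwise disjoint, where PREDICT(N → α) = (FIRST(α) \ {ε}) ∪ (FOLLOW(N) if α ⇒* ε).

For P:
  PREDICT(P → num y) = { 'num' }
  PREDICT(P → '-' S) = { '-' }
  PREDICT(P → y) = { 'y' }
B, S have a single production, so nothing to check there.

All predict sets are disjoint. The grammar IS LL(1).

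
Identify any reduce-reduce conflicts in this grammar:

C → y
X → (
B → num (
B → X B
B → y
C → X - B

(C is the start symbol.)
No reduce-reduce conflicts

Augment with C' → C and build the canonical LR(0) collection (I0 = CLOSURE({[C' → . C]}), then GOTO on every symbol after a dot until no new states appear). It has 12 states:
  I0: { [C → . X - B], [C → . y], [C' → . C], [X → . (] }  — shift
  I1: { [X → ( .] }  — reduce
  I2: { [C' → C .] }  — accept
  I3: { [C → X . - B] }  — shift
  I4: { [C → y .] }  — reduce
  I5: { [B → . X B], [B → . num (], [B → . y], [C → X - . B], [X → . (] }  — shift
  I6: { [C → X - B .] }  — reduce
  I7: { [B → . X B], [B → . num (], [B → . y], [B → X . B], [X → . (] }  — shift
  I8: { [B → num . (] }  — shift
  I9: { [B → y .] }  — reduce
  I10: { [B → num ( .] }  — reduce
  I11: { [B → X B .] }  — reduce

No state contains more than one complete item.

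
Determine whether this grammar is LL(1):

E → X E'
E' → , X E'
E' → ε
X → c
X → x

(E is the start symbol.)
Relevant sets:
  FOLLOW(E') = { $ }

For E':
  PREDICT(E' → ',' X E') = { ',' }
  PREDICT(E' → ε) = { $ }
For X:
  PREDICT(X → c) = { 'c' }
  PREDICT(X → x) = { 'x' }
E has a single production, so nothing to check there.

All predict sets are disjoint. The grammar IS LL(1).

Answer: Yes, the grammar is LL(1).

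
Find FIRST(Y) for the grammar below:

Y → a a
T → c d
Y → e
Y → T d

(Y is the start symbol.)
FIRST sets of the other non-terminals involved (by the same procedure, iterated to a fixed point):
  FIRST(T) = { 'c' }

From Y → a a:
  - a is a terminal: add 'a' and stop
From Y → e:
  - e is a terminal: add 'e' and stop
From Y → T d:
  - T is a non-terminal: add FIRST(T) \ {ε} = { 'c' }
    T is not nullable, so stop

Collecting: FIRST(Y) = { 'a', 'c', 'e' }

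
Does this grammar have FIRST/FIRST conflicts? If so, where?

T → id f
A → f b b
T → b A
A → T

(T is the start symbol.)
No FIRST/FIRST conflicts.

A FIRST/FIRST conflict occurs when two productions N → α and N → β for the same non-terminal have FIRST(α) ∩ FIRST(β) ≠ ∅ (with ε ∈ FIRST of a nullable right-hand side, so two nullable alternatives also conflict).

FIRST sets of the non-terminals at (or reachable through a nullable prefix from) the front of some alternative:
  FIRST(T) = { 'b', 'id' }

Productions for T:
  T → id f: FIRST = { 'id' }
  T → b A: FIRST = { 'b' }
Productions for A:
  A → f b b: FIRST = { 'f' }
  A → T: FIRST = { 'b', 'id' }

All alternatives of each non-terminal have pairwise disjoint FIRST sets.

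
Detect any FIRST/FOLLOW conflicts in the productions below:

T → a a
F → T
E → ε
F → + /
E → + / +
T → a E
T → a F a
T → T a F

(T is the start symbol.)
No FIRST/FOLLOW conflicts.

A FIRST/FOLLOW conflict occurs when a non-terminal N has a nullable alternative N → β (β ⇒* ε) and another alternative N → α with FIRST(α) ∩ FOLLOW(N) ≠ ∅: on such a lookahead the parser cannot decide between expanding α and letting N vanish via β.

Nullable non-terminals: E.

E: nullable alternative(s) E → ε; FOLLOW(E) = { $, 'a' }
  E → ε: FIRST \ {ε} = { } — this is the only nullable alternative, skip
  E → + / +: FIRST \ {ε} = { '+' } — disjoint from FOLLOW(E)

F, T have no nullable alternative, so no FIRST/FOLLOW check is needed there.

No FIRST/FOLLOW conflicts found.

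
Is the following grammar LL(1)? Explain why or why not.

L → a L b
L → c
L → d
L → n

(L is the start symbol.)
For L:
  PREDICT(L → a L b) = { 'a' }
  PREDICT(L → c) = { 'c' }
  PREDICT(L → d) = { 'd' }
  PREDICT(L → n) = { 'n' }

All predict sets are disjoint. The grammar IS LL(1).

Answer: Yes, the grammar is LL(1).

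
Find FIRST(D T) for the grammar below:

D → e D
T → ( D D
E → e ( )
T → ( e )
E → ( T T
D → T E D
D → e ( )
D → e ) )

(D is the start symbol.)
FIRST sets of the non-terminals involved (from the grammar, by fixed-point iteration):
  FIRST(D) = { '(', 'e' }

To compute FIRST(D T), process the symbols left to right:
Symbol D is a non-terminal. Add FIRST(D) \ {ε} = { '(', 'e' }
D is not nullable (ε ∉ FIRST(D)), so stop here.
FIRST(D T) = { '(', 'e' }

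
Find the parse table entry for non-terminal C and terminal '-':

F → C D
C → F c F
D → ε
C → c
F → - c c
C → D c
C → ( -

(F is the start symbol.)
To find M[C, '-'], we find productions for C where '-' is in the predict set (PREDICT(N → α) = (FIRST(α) \ {ε}) ∪ (FOLLOW(N) if α ⇒* ε)).

Relevant sets:
  FIRST(F) = { '(', '-', 'c' }
  FIRST(D) = { ε }

C → F c F: PREDICT = { '(', '-', 'c' }
  '-' is in predict set, so this production goes in M[C, '-']
C → c: PREDICT = { 'c' }
C → D c: PREDICT = { 'c' }
C → ( -: PREDICT = { '(' }

M[C, '-'] = C → F c F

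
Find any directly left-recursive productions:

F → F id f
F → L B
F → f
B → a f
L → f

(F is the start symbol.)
Yes, F is left-recursive

F → F id f: LEFT RECURSIVE (starts with F)
F → L B: starts with L
F → f: starts with f
B → a f: starts with a
L → f: starts with f

The grammar has direct left recursion on: F.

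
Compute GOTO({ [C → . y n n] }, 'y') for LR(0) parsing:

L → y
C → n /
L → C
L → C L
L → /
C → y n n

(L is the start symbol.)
{ [C → y . n n] }

GOTO(I, 'y') = CLOSURE({ [A → αX.β] : [A → α.Xβ] ∈ I, X = 'y' })

Items with dot before 'y', with the dot advanced:
  [C → . y n n] → [C → y . n n]
Closure adds nothing (no advanced item has the dot before a non-terminal).

GOTO = { [C → y . n n] }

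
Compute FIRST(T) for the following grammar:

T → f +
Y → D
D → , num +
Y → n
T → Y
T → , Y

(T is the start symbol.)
{ ',', 'f', 'n' }

To compute FIRST(T), examine every production with T on the left-hand side, reading each right-hand side left to right until a non-nullable symbol is reached.

FIRST sets of the other non-terminals involved (by the same procedure, iterated to a fixed point):
  FIRST(Y) = { ',', 'n' }

From T → f +:
  - f is a terminal: add 'f' and stop
From T → Y:
  - Y is a non-terminal: add FIRST(Y) \ {ε} = { ',', 'n' }
    Y is not nullable, so stop
From T → , Y:
  - ',' is a terminal: add ',' and stop

Collecting: FIRST(T) = { ',', 'f', 'n' }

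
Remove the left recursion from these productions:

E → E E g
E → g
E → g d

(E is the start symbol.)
E → g E'
E → g d E'
E' → E g E'
E' → ε

E is directly left-recursive. The standard transformation for
  A → A α₁ | ... | A α_m | β₁ | ... | β_n
is
  A  → β₁ A' | ... | β_n A'
  A' → α₁ A' | ... | α_m A' | ε

E → g becomes E → g E'
E → g d becomes E → g d E'
E → E E g becomes E' → E g E'
Add E' → ε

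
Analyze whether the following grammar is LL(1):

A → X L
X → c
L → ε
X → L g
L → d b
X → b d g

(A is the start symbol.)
Yes, the grammar is LL(1).

Relevant sets:
  FIRST(L) = { 'd', ε }
  FOLLOW(L) = { $, 'g' }

For X:
  PREDICT(X → c) = { 'c' }
  PREDICT(X → L g) = { 'd', 'g' }
  PREDICT(X → b d g) = { 'b' }
For L:
  PREDICT(L → ε) = { $, 'g' }
  PREDICT(L → d b) = { 'd' }
A has a single production, so nothing to check there.

All predict sets are disjoint. The grammar IS LL(1).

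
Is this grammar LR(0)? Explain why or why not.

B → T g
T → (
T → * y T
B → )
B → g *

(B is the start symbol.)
Yes, the grammar is LR(0)

A grammar is LR(0) if no state in the canonical LR(0) collection has:
  - both a shift item (dot before a terminal) and a complete item (shift-reduce conflict), or
  - two or more complete items (reduce-reduce conflict; the accept item [B' → B .] counts as a complete item here).

Augment with B' → B and build the canonical LR(0) collection (I0 = CLOSURE({[B' → . B]}), then GOTO on every symbol after a dot until no new states appear). It has 11 states:
  I0: { [B → . )], [B → . T g], [B → . g *], [B' → . B], [T → . (], [T → . * y T] }  — shift
  I1: { [T → ( .] }  — reduce
  I2: { [B → ) .] }  — reduce
  I3: { [T → * . y T] }  — shift
  I4: { [B' → B .] }  — accept
  I5: { [B → T . g] }  — shift
  I6: { [B → g . *] }  — shift
  I7: { [B → g * .] }  — reduce
  I8: { [B → T g .] }  — reduce
  I9: { [T → * y . T], [T → . (], [T → . * y T] }  — shift
  I10: { [T → * y T .] }  — reduce

Every state is either a pure shift/goto state or contains exactly one complete item and nothing to shift — no conflicts. The grammar is LR(0).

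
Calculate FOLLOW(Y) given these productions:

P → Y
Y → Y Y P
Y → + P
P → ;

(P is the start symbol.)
In P → Y: Y is at the end, add FOLLOW(P)
In Y → Y Y P: Y is followed by Y P, add FIRST(Y P) \ {ε} = { '+' }
In Y → Y Y P: Y is followed by P, add FIRST(P) \ {ε} = { '+', ';' }

The FOLLOW sets referred to above (computed the same way, to a fixed point):
  FOLLOW(P) = { $, '+', ';' }

Taking the union: FOLLOW(Y) = { $, '+', ';' }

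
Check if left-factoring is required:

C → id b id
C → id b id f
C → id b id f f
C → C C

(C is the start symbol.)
Yes, C has productions with common prefix 'id b id'

Left-factoring is needed when two productions for the same non-terminal
share a common prefix on the right-hand side.

Productions for C:
  C → id b id
  C → id b id f
  C → id b id f f
  C → C C

Found common prefix 'id b id' in productions for C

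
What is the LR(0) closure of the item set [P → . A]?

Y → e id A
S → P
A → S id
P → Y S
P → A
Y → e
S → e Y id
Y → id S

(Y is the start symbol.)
{ [A → . S id], [P → . A], [P → . Y S], [S → . P], [S → . e Y id], [Y → . e id A], [Y → . e], [Y → . id S] }

Start with: [P → . A]
  [P → . A] has the dot before A: add [A → . S id]
  [A → . S id] has the dot before S: add [S → . P], [S → . e Y id]
  [S → . P] has the dot before P: add [P → . Y S]
  [P → . Y S] has the dot before Y: add [Y → . e id A], [Y → . e], [Y → . id S]
No further items can be added.

CLOSURE = { [A → . S id], [P → . A], [P → . Y S], [S → . P], [S → . e Y id], [Y → . e id A], [Y → . e], [Y → . id S] }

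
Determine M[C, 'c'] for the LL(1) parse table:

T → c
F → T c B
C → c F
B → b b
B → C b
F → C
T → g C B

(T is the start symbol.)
C → c F

To find M[C, 'c'], we find productions for C where 'c' is in the predict set (PREDICT(N → α) = (FIRST(α) \ {ε}) ∪ (FOLLOW(N) if α ⇒* ε)).

C → c F: PREDICT = { 'c' }
  'c' is in predict set, so this production goes in M[C, 'c']

M[C, 'c'] = C → c F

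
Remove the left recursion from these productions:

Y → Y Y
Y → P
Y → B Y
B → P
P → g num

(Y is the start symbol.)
Y is directly left-recursive. The standard transformation for
  A → A α₁ | ... | A α_m | β₁ | ... | β_n
is
  A  → β₁ A' | ... | β_n A'
  A' → α₁ A' | ... | α_m A' | ε

Y → P becomes Y → P Y'
Y → B Y becomes Y → B Y Y'
Y → Y Y becomes Y' → Y Y'
Add Y' → ε

Productions for other non-terminals are unchanged:
  B → P
  P → g num

Resulting grammar:
Y → P Y'
Y → B Y Y'
Y' → Y Y'
Y' → ε
B → P
P → g num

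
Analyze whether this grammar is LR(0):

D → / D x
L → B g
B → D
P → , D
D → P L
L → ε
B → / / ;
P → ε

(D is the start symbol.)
No. Shift-reduce conflict between [P → .] and [D → . / D x]

A grammar is LR(0) if no state in the canonical LR(0) collection has:
  - both a shift item (dot before a terminal) and a complete item (shift-reduce conflict), or
  - two or more complete items (reduce-reduce conflict; the accept item [D' → D .] counts as a complete item here).

Augment with D' → D and build the canonical LR(0) collection (I0 = CLOSURE({[D' → . D]}), then GOTO on every symbol after a dot until no new states appear). It has 15 states:
  I0: { [D → . / D x], [D → . P L], [D' → . D], [P → . , D], [P → .] }  — shift, reduce
  I1: { [D → . / D x], [D → . P L], [P → , . D], [P → . , D], [P → .] }  — shift, reduce
  I2: { [D → . / D x], [D → . P L], [D → / . D x], [P → . , D], [P → .] }  — shift, reduce
  I3: { [D' → D .] }  — accept
  I4: { [B → . / / ;], [B → . D], [D → . / D x], [D → . P L], [D → P . L], [L → . B g], [L → .], [P → . , D], [P → .] }  — shift, 2 reduces
  I5: { [B → / . / ;], [D → . / D x], [D → . P L], [D → / . D x], [P → . , D], [P → .] }  — shift, reduce
  I6: { [L → B . g] }  — shift
  I7: { [B → D .] }  — reduce
  I8: { [D → P L .] }  — reduce
  I9: { [L → B g .] }  — reduce
  I10: { [B → / / . ;], [D → . / D x], [D → . P L], [D → / . D x], [P → . , D], [P → .] }  — shift, reduce
  I11: { [D → / D . x] }  — shift
  I12: { [D → / D x .] }  — reduce
  I13: { [B → / / ; .] }  — reduce
  I14: { [P → , D .] }  — reduce

Conflict in state I0:
  Shift-reduce conflict between [P → .] and [D → . / D x]
So the grammar is NOT LR(0).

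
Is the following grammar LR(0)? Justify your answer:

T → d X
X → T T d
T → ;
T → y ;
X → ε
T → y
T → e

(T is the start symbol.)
Augment with T' → T and build the canonical LR(0) collection (I0 = CLOSURE({[T' → . T]}), then GOTO on every symbol after a dot until no new states appear). It has 11 states:
  I0: { [T → . ;], [T → . d X], [T → . e], [T → . y ;], [T → . y], [T' → . T] }  — shift
  I1: { [T → ; .] }  — reduce
  I2: { [T' → T .] }  — accept
  I3: { [T → . ;], [T → . d X], [T → . e], [T → . y ;], [T → . y], [T → d . X], [X → . T T d], [X → .] }  — shift, reduce
  I4: { [T → e .] }  — reduce
  I5: { [T → y . ;], [T → y .] }  — shift, reduce
  I6: { [T → y ; .] }  — reduce
  I7: { [T → . ;], [T → . d X], [T → . e], [T → . y ;], [T → . y], [X → T . T d] }  — shift
  I8: { [T → d X .] }  — reduce
  I9: { [X → T T . d] }  — shift
  I10: { [X → T T d .] }  — reduce

Conflict in state I3:
  Shift-reduce conflict between [X → .] and [T → . ;]
So the grammar is NOT LR(0).

Answer: No. Shift-reduce conflict between [X → .] and [T → . ;]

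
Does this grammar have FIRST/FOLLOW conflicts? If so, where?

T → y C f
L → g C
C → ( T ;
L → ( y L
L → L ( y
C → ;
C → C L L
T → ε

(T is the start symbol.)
No FIRST/FOLLOW conflicts.

A FIRST/FOLLOW conflict occurs when a non-terminal N has a nullable alternative N → β (β ⇒* ε) and another alternative N → α with FIRST(α) ∩ FOLLOW(N) ≠ ∅: on such a lookahead the parser cannot decide between expanding α and letting N vanish via β.

Nullable non-terminals: T.

T: nullable alternative(s) T → ε; FOLLOW(T) = { $, ';' }
  T → y C f: FIRST \ {ε} = { 'y' } — disjoint from FOLLOW(T)
  T → ε: FIRST \ {ε} = { } — this is the only nullable alternative, skip

C, L have no nullable alternative, so no FIRST/FOLLOW check is needed there.

No FIRST/FOLLOW conflicts found.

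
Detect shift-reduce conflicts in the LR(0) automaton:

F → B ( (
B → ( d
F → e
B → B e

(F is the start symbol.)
No shift-reduce conflicts

Augment with F' → F and build the canonical LR(0) collection (I0 = CLOSURE({[F' → . F]}), then GOTO on every symbol after a dot until no new states appear). It has 9 states:
  I0: { [B → . ( d], [B → . B e], [F → . B ( (], [F → . e], [F' → . F] }  — shift
  I1: { [B → ( . d] }  — shift
  I2: { [B → B . e], [F → B . ( (] }  — shift
  I3: { [F' → F .] }  — accept
  I4: { [F → e .] }  — reduce
  I5: { [F → B ( . (] }  — shift
  I6: { [B → B e .] }  — reduce
  I7: { [F → B ( ( .] }  — reduce
  I8: { [B → ( d .] }  — reduce

No state contains both a complete item and a shift item.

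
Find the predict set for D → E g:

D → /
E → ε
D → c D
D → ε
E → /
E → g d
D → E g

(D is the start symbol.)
{ '/', 'g' }

PREDICT(D → E g) = (FIRST(RHS) \ {ε}) ∪ (FOLLOW(D) if ε ∈ FIRST(RHS), i.e. RHS ⇒* ε)
FIRST(E) = { '/', 'g', ε }
FIRST(E g) = { '/', 'g' }
ε ∉ FIRST(E g), so FOLLOW(D) is not added.
PREDICT(D → E g) = { '/', 'g' }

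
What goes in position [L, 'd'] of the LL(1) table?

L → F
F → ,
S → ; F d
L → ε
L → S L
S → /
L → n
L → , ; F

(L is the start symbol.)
Empty (error entry)

To find M[L, 'd'], we find productions for L where 'd' is in the predict set (PREDICT(N → α) = (FIRST(α) \ {ε}) ∪ (FOLLOW(N) if α ⇒* ε)).

Relevant sets:
  FIRST(F) = { ',' }
  FIRST(S) = { '/', ';' }
  FOLLOW(L) = { $ }

L → F: PREDICT = { ',' }
L → ε: PREDICT = { $ }
L → S L: PREDICT = { '/', ';' }
L → n: PREDICT = { 'n' }
L → , ; F: PREDICT = { ',' }

M[L, 'd'] is empty (no production applies)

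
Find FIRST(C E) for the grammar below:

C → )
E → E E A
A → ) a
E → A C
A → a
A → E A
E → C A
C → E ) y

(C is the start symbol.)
{ ')', 'a' }

FIRST sets of the non-terminals involved (from the grammar, by fixed-point iteration):
  FIRST(C) = { ')', 'a' }

To compute FIRST(C E), process the symbols left to right:
Symbol C is a non-terminal. Add FIRST(C) \ {ε} = { ')', 'a' }
C is not nullable (ε ∉ FIRST(C)), so stop here.
FIRST(C E) = { ')', 'a' }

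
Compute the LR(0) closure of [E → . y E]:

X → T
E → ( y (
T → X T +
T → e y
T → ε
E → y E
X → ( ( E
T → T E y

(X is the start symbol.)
{ [E → . y E] }

To compute CLOSURE, for each item [A → α.Bβ] where B is a non-terminal, add [B → .γ] for all productions B → γ; repeat for the newly added items until nothing changes.

Start with: [E → . y E]
The dot precedes the terminal y, so nothing is added.

CLOSURE = { [E → . y E] }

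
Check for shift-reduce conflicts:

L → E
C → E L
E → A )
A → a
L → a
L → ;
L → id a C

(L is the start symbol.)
Augment with L' → L and build the canonical LR(0) collection (I0 = CLOSURE({[L' → . L]}), then GOTO on every symbol after a dot until no new states appear). It has 13 states:
  I0: { [A → . a], [E → . A )], [L → . ;], [L → . E], [L → . a], [L → . id a C], [L' → . L] }  — shift
  I1: { [L → ; .] }  — reduce
  I2: { [E → A . )] }  — shift
  I3: { [L → E .] }  — reduce
  I4: { [L' → L .] }  — accept
  I5: { [A → a .], [L → a .] }  — 2 reduces
  I6: { [L → id . a C] }  — shift
  I7: { [A → . a], [C → . E L], [E → . A )], [L → id a . C] }  — shift
  I8: { [L → id a C .] }  — reduce
  I9: { [A → . a], [C → E . L], [E → . A )], [L → . ;], [L → . E], [L → . a], [L → . id a C] }  — shift
  I10: { [A → a .] }  — reduce
  I11: { [C → E L .] }  — reduce
  I12: { [E → A ) .] }  — reduce

No state contains both a complete item and a shift item.

Answer: No shift-reduce conflicts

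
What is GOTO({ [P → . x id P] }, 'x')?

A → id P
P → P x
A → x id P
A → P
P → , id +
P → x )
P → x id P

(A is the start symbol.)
GOTO(I, 'x') = CLOSURE({ [A → αX.β] : [A → α.Xβ] ∈ I, X = 'x' })

Items with dot before 'x', with the dot advanced:
  [P → . x id P] → [P → x . id P]
Closure adds nothing (no advanced item has the dot before a non-terminal).

GOTO = { [P → x . id P] }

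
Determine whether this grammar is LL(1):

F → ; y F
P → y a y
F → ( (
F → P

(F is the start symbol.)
Yes, the grammar is LL(1).

A grammar is LL(1) if for each non-terminal N with multiple productions, the predict sets of those productions are pairwise disjoint, where PREDICT(N → α) = (FIRST(α) \ {ε}) ∪ (FOLLOW(N) if α ⇒* ε).

Relevant sets:
  FIRST(P) = { 'y' }

For F:
  PREDICT(F → ';' y F) = { ';' }
  PREDICT(F → '(' '(') = { '(' }
  PREDICT(F → P) = { 'y' }
P has a single production, so nothing to check there.

All predict sets are disjoint. The grammar IS LL(1).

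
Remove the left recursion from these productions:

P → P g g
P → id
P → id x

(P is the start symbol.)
P is directly left-recursive. The standard transformation for
  A → A α₁ | ... | A α_m | β₁ | ... | β_n
is
  A  → β₁ A' | ... | β_n A'
  A' → α₁ A' | ... | α_m A' | ε

P → id becomes P → id P'
P → id x becomes P → id x P'
P → P g g becomes P' → g g P'
Add P' → ε

Resulting grammar:
P → id P'
P → id x P'
P' → g g P'
P' → ε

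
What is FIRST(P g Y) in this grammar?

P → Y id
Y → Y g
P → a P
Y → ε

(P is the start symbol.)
{ 'a', 'g', 'id' }

FIRST sets of the non-terminals involved (from the grammar, by fixed-point iteration):
  FIRST(P) = { 'a', 'g', 'id' }

To compute FIRST(P g Y), process the symbols left to right:
Symbol P is a non-terminal. Add FIRST(P) \ {ε} = { 'a', 'g', 'id' }
P is not nullable (ε ∉ FIRST(P)), so stop here.
FIRST(P g Y) = { 'a', 'g', 'id' }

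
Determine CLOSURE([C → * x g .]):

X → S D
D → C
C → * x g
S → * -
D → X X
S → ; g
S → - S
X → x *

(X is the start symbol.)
{ [C → * x g .] }

To compute CLOSURE, for each item [A → α.Bβ] where B is a non-terminal, add [B → .γ] for all productions B → γ; repeat for the newly added items until nothing changes.

Start with: [C → * x g .]
The dot is at the end, so nothing is added.

CLOSURE = { [C → * x g .] }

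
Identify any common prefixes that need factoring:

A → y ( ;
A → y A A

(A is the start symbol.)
Left-factoring is needed when two productions for the same non-terminal
share a common prefix on the right-hand side.

Productions for A:
  A → y ( ;
  A → y A A

Found common prefix 'y' in productions for A

Answer: Yes, A has productions with common prefix 'y'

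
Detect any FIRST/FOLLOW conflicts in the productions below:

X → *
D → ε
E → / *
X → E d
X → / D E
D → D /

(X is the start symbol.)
Yes. D → D '/' with FOLLOW(D) on { '/' }

A FIRST/FOLLOW conflict occurs when a non-terminal N has a nullable alternative N → β (β ⇒* ε) and another alternative N → α with FIRST(α) ∩ FOLLOW(N) ≠ ∅: on such a lookahead the parser cannot decide between expanding α and letting N vanish via β.

Nullable non-terminals: D.
FIRST sets used below: FIRST(D) = { '/', ε }

D: nullable alternative(s) D → ε; FOLLOW(D) = { '/' }
  D → ε: FIRST \ {ε} = { } — this is the only nullable alternative, skip
  D → D /: FIRST \ {ε} = { '/' } — overlaps FOLLOW(D) on { '/' }: CONFLICT

E, X have no nullable alternative, so no FIRST/FOLLOW check is needed there.

So the grammar has 1 FIRST/FOLLOW conflict (marked CONFLICT above).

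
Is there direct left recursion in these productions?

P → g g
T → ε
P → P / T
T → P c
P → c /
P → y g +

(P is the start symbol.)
Yes, P is left-recursive

P → g g: starts with g
T → ε: starts with ε
P → P / T: LEFT RECURSIVE (starts with P)
T → P c: starts with P
P → c /: starts with c
P → y g +: starts with y

The grammar has direct left recursion on: P.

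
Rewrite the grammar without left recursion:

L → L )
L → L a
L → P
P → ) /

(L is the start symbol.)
L is directly left-recursive. The standard transformation for
  A → A α₁ | ... | A α_m | β₁ | ... | β_n
is
  A  → β₁ A' | ... | β_n A'
  A' → α₁ A' | ... | α_m A' | ε

L → P becomes L → P L'
L → L ) becomes L' → ) L'
L → L a becomes L' → a L'
Add L' → ε

Productions for other non-terminals are unchanged:
  P → ) /

Resulting grammar:
L → P L'
L' → ) L'
L' → a L'
L' → ε
P → ) /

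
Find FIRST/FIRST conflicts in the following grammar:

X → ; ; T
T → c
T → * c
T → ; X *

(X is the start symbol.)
A FIRST/FIRST conflict occurs when two productions N → α and N → β for the same non-terminal have FIRST(α) ∩ FIRST(β) ≠ ∅ (with ε ∈ FIRST of a nullable right-hand side, so two nullable alternatives also conflict).

Productions for T:
  T → c: FIRST = { 'c' }
  T → * c: FIRST = { '*' }
  T → ; X *: FIRST = { ';' }
X has only one production, so no FIRST/FIRST conflict is possible there.

All alternatives of each non-terminal have pairwise disjoint FIRST sets.

Answer: No FIRST/FIRST conflicts.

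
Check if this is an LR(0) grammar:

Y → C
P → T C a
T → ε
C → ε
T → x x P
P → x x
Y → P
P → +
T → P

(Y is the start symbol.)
Augment with Y' → Y and build the canonical LR(0) collection (I0 = CLOSURE({[Y' → . Y]}), then GOTO on every symbol after a dot until no new states appear). It has 11 states:
  I0: { [C → .], [P → . +], [P → . T C a], [P → . x x], [T → . P], [T → . x x P], [T → .], [Y → . C], [Y → . P], [Y' → . Y] }  — shift, 2 reduces
  I1: { [P → + .] }  — reduce
  I2: { [Y → C .] }  — reduce
  I3: { [T → P .], [Y → P .] }  — 2 reduces
  I4: { [C → .], [P → T . C a] }  — reduce
  I5: { [Y' → Y .] }  — accept
  I6: { [P → x . x], [T → x . x P] }  — shift
  I7: { [P → . +], [P → . T C a], [P → . x x], [P → x x .], [T → . P], [T → . x x P], [T → .], [T → x x . P] }  — shift, 2 reduces
  I8: { [T → P .], [T → x x P .] }  — 2 reduces
  I9: { [P → T C . a] }  — shift
  I10: { [P → T C a .] }  — reduce

Conflict in state I0:
  Shift-reduce conflict between [C → .] and [P → . +]
So the grammar is NOT LR(0).

Answer: No. Shift-reduce conflict between [C → .] and [P → . +]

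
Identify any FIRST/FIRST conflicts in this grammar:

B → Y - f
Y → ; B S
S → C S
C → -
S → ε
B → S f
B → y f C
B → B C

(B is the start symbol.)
A FIRST/FIRST conflict occurs when two productions N → α and N → β for the same non-terminal have FIRST(α) ∩ FIRST(β) ≠ ∅ (with ε ∈ FIRST of a nullable right-hand side, so two nullable alternatives also conflict).

FIRST sets of the non-terminals at (or reachable through a nullable prefix from) the front of some alternative:
  FIRST(Y) = { ';' }
  FIRST(S) = { '-', ε }
  FIRST(B) = { '-', ';', 'f', 'y' }
  FIRST(C) = { '-' }

Productions for B:
  B → Y - f: FIRST = { ';' }
  B → S f: FIRST = { '-', 'f' }
  B → y f C: FIRST = { 'y' }
  B → B C: FIRST = { '-', ';', 'f', 'y' }
Productions for S:
  S → C S: FIRST = { '-' }
  S → ε: FIRST = { ε }
Y, C have only one production, so no FIRST/FIRST conflict is possible there.

Conflict for B: B → Y - f and B → B C
  Overlap: { ';' }
Conflict for B: B → S f and B → B C
  Overlap: { '-', 'f' }
Conflict for B: B → y f C and B → B C
  Overlap: { 'y' }

Answer: Yes. B → Y '-' f / B → B C on { ';' }; B → S f / B → B C on { '-', 'f' }; B → y f C / B → B C on { 'y' }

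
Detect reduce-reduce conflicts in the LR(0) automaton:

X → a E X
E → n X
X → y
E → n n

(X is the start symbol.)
No reduce-reduce conflicts

A reduce-reduce conflict occurs when an LR(0) state has two complete items [A → α .] and [B → β .] — both call for a reduction, and with no lookahead the parser cannot choose between them.

Augment with X' → X and build the canonical LR(0) collection (I0 = CLOSURE({[X' → . X]}), then GOTO on every symbol after a dot until no new states appear). It has 9 states:
  I0: { [X → . a E X], [X → . y], [X' → . X] }  — shift
  I1: { [X' → X .] }  — accept
  I2: { [E → . n X], [E → . n n], [X → a . E X] }  — shift
  I3: { [X → y .] }  — reduce
  I4: { [X → . a E X], [X → . y], [X → a E . X] }  — shift
  I5: { [E → n . X], [E → n . n], [X → . a E X], [X → . y] }  — shift
  I6: { [E → n X .] }  — reduce
  I7: { [E → n n .] }  — reduce
  I8: { [X → a E X .] }  — reduce

No state contains more than one complete item.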